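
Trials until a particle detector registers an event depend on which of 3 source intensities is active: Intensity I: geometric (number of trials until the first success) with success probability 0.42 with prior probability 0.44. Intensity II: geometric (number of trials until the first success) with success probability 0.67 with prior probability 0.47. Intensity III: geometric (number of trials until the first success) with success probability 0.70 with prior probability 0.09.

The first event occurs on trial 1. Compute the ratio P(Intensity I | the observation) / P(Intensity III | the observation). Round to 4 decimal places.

2.9333

Posterior odds = (P(Z=i) f_i(x)) / (P(Z=j) f_j(x)); the normalising sum cancels.
Geometric probabilities:
  p_I = 0.42
  p_II = 0.67
  p_III = 0.7
Posterior odds = (P(Z=I)·p_I) / (P(Z=III)·p_III) = (0.44·0.42) / (0.09·0.7) = 0.1848 / 0.063 ≈ 2.9333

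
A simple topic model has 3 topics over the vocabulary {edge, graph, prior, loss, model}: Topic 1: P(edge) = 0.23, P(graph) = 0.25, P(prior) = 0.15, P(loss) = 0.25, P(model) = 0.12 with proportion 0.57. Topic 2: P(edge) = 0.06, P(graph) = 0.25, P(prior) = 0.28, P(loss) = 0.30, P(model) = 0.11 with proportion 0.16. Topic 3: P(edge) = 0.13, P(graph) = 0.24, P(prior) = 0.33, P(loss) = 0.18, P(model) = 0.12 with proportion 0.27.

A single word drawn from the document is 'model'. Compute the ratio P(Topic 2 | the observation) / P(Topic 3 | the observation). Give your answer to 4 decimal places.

0.5432

Only the two components matter; the odds are (π_i f_i(x)) / (π_j f_j(x)).
Evaluate each component's likelihood at the observed value:
  L_1 = 0.12
  L_2 = 0.11
  L_3 = 0.12
Posterior odds = (π_2·L_2) / (π_3·L_3) = (0.16·0.11) / (0.27·0.12) = 0.0176 / 0.0324 ≈ 0.5432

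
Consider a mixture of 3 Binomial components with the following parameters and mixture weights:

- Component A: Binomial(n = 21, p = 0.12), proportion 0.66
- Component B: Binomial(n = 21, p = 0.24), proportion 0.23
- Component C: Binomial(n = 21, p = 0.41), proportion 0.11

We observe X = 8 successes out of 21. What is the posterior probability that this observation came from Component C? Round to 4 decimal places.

By Bayes' theorem, P(k | x) = w_k f_k(x) / Σ_j w_j f_j(x).
Binomial probabilities:
  f_A = C(21,8)·0.12^8·0.88^13 = 203490·4.29982e-08·0.189791 = 0.00166061
  f_B = C(21,8)·0.24^8·0.76^13 = 203490·1.10075e-05·0.0282213 = 0.0632135
  f_C = C(21,8)·0.41^8·0.59^13 = 203490·0.000798493·0.00104973 = 0.170565
Unnormalised posteriors:
  w_A·f_A = 0.66 × 0.00166061 = 0.001096
  w_B·f_B = 0.23 × 0.0632135 = 0.0145391
  w_C·f_C = 0.11 × 0.170565 = 0.0187622
Normaliser: 0.001096 + 0.0145391 + 0.0187622 = 0.0343973
Responsibility of Component C: 0.0187622 / 0.0343973 ≈ 0.5455

0.5455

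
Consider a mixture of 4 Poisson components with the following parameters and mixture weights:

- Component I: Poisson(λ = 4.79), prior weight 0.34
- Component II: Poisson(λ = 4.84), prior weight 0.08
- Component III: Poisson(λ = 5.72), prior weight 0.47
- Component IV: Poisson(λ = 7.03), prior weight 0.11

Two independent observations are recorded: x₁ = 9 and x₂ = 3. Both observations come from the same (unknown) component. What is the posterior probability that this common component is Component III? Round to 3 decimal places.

0.530

The responsibility of component k is π_k f_k(x) divided by Σ_j π_j f_j(x).
Since both observations come from the same component, the likelihood for component k is f_k(x₁)·f_k(x₂).
  L_I = [e^(−4.79)·4.79^9/9! = 0.0304079] × [0.15226] = 0.00462989
  L_II = [e^(−4.84)·4.84^9/9! = 0.0317585] × [0.149417] = 0.00474525
  L_III = [e^(−5.72)·5.72^9/9! = 0.059243] × [0.102299] = 0.00606051
  L_IV = [e^(−7.03)·7.03^9/9! = 0.102269] × [0.0512418] = 0.00524046
Unnormalised posteriors:
  π_I·L_I = 0.34 × 0.00462989 = 0.00157416
  π_II·L_II = 0.08 × 0.00474525 = 0.00037962
  π_III·L_III = 0.47 × 0.00606051 = 0.00284844
  π_IV·L_IV = 0.11 × 0.00524046 = 0.00057645
Marginal: 0.00157416 + 0.00037962 + 0.00284844 + 0.00057645 = 0.00537867
Responsibility of Component III: 0.00284844 / 0.00537867 ≈ 0.530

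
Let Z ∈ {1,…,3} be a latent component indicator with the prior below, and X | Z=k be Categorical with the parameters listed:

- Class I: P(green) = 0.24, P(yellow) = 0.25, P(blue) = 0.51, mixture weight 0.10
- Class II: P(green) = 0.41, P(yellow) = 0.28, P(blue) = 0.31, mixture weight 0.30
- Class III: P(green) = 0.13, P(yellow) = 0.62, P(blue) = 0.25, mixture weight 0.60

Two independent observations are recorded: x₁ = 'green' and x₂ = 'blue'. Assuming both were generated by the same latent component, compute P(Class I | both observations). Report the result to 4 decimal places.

0.1752

Posterior ∝ prior × likelihood, so P(k | x) ∝ π_k f_k(x); normalise over all components.
Since both observations come from the same component, the likelihood for component k is f_k(x₁)·f_k(x₂).
  L_I = [0.24] × [0.51] = 0.1224
  L_II = [0.41] × [0.31] = 0.1271
  L_III = [0.13] × [0.25] = 0.0325
Weight by the priors:
  π_I·L_I = 0.10 × 0.1224 = 0.01224
  π_II·L_II = 0.30 × 0.1271 = 0.03813
  π_III·L_III = 0.60 × 0.0325 = 0.0195
Sum: 0.01224 + 0.03813 + 0.0195 = 0.06987
Responsibility of Class I: 0.01224 / 0.06987 ≈ 0.1752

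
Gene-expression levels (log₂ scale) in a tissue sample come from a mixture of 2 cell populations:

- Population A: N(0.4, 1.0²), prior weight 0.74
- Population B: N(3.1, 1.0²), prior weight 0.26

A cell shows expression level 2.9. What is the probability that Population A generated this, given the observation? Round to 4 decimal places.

The responsibility of component k is π_k f_k(x) divided by Σ_j π_j f_j(x).
Component likelihoods at x = 2.9:
  p_A = 0.0175283
  p_B = 0.391043
Multiply by the mixture weights:
  π_A·p_A = 0.74 × 0.0175283 = 0.0129709
  π_B·p_B = 0.26 × 0.391043 = 0.101671
Denominator: 0.0129709 + 0.101671 = 0.114642
P(Population A | 2.9) = 0.0129709 / 0.114642 ≈ 0.1131

0.1131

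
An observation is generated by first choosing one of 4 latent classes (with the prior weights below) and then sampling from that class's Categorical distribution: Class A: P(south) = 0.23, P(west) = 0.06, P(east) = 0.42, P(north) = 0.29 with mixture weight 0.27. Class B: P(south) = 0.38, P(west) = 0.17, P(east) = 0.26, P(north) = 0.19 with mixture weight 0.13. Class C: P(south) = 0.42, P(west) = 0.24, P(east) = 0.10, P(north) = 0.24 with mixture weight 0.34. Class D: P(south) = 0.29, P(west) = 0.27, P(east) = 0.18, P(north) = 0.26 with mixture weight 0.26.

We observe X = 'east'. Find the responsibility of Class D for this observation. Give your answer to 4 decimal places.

The responsibility of component k is w_k f_k(x) divided by Σ_j w_j f_j(x).
Categorical probabilities:
  L_A = 0.42
  L_B = 0.26
  L_C = 0.1
  L_D = 0.18
Multiply by the mixture weights:
  w_A·L_A = 0.27 × 0.42 = 0.1134
  w_B·L_B = 0.13 × 0.26 = 0.0338
  w_C·L_C = 0.34 × 0.1 = 0.034
  w_D·L_D = 0.26 × 0.18 = 0.0468
Normaliser: 0.1134 + 0.0338 + 0.034 + 0.0468 = 0.228
P(Class D | 'east') = 0.0468 / 0.228 ≈ 0.2053

0.2053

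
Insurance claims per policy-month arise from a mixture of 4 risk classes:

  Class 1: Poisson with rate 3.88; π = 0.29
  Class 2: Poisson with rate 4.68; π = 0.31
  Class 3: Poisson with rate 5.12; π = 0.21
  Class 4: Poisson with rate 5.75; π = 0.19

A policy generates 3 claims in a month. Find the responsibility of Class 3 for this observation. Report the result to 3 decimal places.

The responsibility of component k is π_k f_k(x) divided by Σ_j π_j f_j(x).
Component likelihoods at x = 3 claims:
  L_1 = e^(−3.88)·3.88^3/3! = 0.201039
  L_2 = e^(−4.68)·4.68^3/3! = 0.158521
  L_3 = e^(−5.12)·5.12^3/3! = 0.133681
  L_4 = e^(−5.75)·5.75^3/3! = 0.100846
Unnormalised posteriors:
  π_1·L_1 = 0.29 × 0.201039 = 0.0583014
  π_2·L_2 = 0.31 × 0.158521 = 0.0491417
  π_3·L_3 = 0.21 × 0.133681 = 0.0280731
  π_4·L_4 = 0.19 × 0.100846 = 0.0191608
Marginal: 0.0583014 + 0.0491417 + 0.0280731 + 0.0191608 = 0.154677
P(Class 3 | the observation) ≈ 0.181

0.181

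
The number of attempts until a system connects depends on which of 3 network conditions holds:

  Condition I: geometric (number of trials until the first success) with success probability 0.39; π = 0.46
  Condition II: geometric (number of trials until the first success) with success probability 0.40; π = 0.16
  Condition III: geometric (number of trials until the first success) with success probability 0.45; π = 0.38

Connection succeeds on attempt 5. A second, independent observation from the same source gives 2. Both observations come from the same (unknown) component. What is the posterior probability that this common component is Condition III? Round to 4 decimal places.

P(component k | x) = P(Z=k)·f_k(x) / marginal(x), where marginal(x) = Σ_j P(Z=j)·f_j(x).
Since both observations come from the same component, the likelihood for component k is f_k(x₁)·f_k(x₂).
  p_I = [0.39·(1−0.39)^4 = 0.39·0.138458 = 0.0539988] × [0.2379] = 0.0128463
  p_II = [0.40·(1−0.40)^4 = 0.40·0.1296 = 0.05184] × [0.24] = 0.0124416
  p_III = [0.45·(1−0.45)^4 = 0.45·0.0915063 = 0.0411778] × [0.2475] = 0.0101915
Weight by the priors:
  P(Z=I)·p_I = 0.46 × 0.0128463 = 0.0059093
  P(Z=II)·p_II = 0.16 × 0.0124416 = 0.00199066
  P(Z=III)·p_III = 0.38 × 0.0101915 = 0.00387277
Sum: 0.0059093 + 0.00199066 + 0.00387277 = 0.0117727
Responsibility of Condition III: 0.00387277 / 0.0117727 ≈ 0.3290

0.3290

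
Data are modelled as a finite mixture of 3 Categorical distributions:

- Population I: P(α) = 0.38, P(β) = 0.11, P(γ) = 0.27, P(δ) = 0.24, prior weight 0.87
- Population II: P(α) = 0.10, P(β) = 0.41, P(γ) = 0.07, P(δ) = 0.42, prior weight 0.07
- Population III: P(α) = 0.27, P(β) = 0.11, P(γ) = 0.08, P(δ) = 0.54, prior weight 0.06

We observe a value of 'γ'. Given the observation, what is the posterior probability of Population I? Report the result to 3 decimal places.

Posterior ∝ prior × likelihood, so P(k | x) ∝ w_k f_k(x); normalise over all components.
Component likelihoods at x = 'γ':
  p_I = 0.27
  p_II = 0.07
  p_III = 0.08
Unnormalised posteriors:
  w_I·p_I = 0.87 × 0.27 = 0.2349
  w_II·p_II = 0.07 × 0.07 = 0.0049
  w_III·p_III = 0.06 × 0.08 = 0.0048
Normaliser: 0.2349 + 0.0049 + 0.0048 = 0.2446
So the posterior for Population I is 0.2349 / 0.2446 ≈ 0.960.

0.960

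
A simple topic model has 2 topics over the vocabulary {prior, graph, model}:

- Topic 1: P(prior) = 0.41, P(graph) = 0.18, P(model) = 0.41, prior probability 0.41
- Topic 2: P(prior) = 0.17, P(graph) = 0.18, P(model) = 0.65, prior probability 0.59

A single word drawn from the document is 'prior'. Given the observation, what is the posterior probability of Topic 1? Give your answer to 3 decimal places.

0.626

Posterior ∝ prior × likelihood, so P(k | x) ∝ w_k f_k(x); normalise over all components.
Categorical probabilities:
  L_1 = P(prior | comp) = 0.41
  L_2 = P(prior | comp) = 0.17
Multiply by the mixture weights:
  w_1·L_1 = 0.41 × 0.41 = 0.1681
  w_2·L_2 = 0.59 × 0.17 = 0.1003
Normaliser: 0.1681 + 0.1003 = 0.2684
So the posterior for Topic 1 is 0.1681 / 0.2684 ≈ 0.626.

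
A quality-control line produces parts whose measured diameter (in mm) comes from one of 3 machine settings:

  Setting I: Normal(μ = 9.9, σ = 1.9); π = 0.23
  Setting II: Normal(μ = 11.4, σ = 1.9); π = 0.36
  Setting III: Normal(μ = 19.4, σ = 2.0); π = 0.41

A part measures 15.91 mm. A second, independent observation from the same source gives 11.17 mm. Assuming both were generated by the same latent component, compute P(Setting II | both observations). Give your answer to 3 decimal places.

0.945

P(component k | x) = π_k·f_k(x) / marginal(x), where marginal(x) = Σ_j π_j·f_j(x).
Since both observations come from the same component, the likelihood for component k is f_k(x₁)·f_k(x₂).
  p_I = [(1/(1.9·√(2π)))·exp(−(15.91−9.9)²/(2·1.9²)) = 0.209970·exp(-5.00278) = 0.00141083] × [0.167934] = 0.000236926
  p_II = [(1/(1.9·√(2π)))·exp(−(15.91−11.4)²/(2·1.9²)) = 0.209970·exp(-2.81719) = 0.0125507] × [0.208437] = 0.00261602
  p_III = [(1/(2.0·√(2π)))·exp(−(15.91−19.4)²/(2·2.0²)) = 0.199471·exp(-1.52251) = 0.0435172] × [4.1964e-05] = 1.82616e-06
Weight by the priors:
  π_I·p_I = 0.23 × 0.000236926 = 5.4493e-05
  π_II·p_II = 0.36 × 0.00261602 = 0.000941768
  π_III·p_III = 0.41 × 1.82616e-06 = 7.48725e-07
Marginal: 5.4493e-05 + 0.000941768 + 7.48725e-07 = 0.00099701
P(Setting II | x₁, x₂) ≈ 0.945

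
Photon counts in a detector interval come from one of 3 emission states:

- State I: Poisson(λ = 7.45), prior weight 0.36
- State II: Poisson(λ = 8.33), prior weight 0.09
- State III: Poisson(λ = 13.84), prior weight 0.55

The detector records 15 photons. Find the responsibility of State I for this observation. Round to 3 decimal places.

The responsibility of component k is w_k f_k(x) divided by Σ_j w_j f_j(x).
Component likelihoods at x = 15 photons:
  f_I = e^(−7.45)·7.45^15/15! = 0.00537465
  f_II = e^(−8.33)·8.33^15/15! = 0.0118988
  f_III = e^(−13.84)·13.84^15/15! = 0.0977026
Prior × likelihood for each component:
  w_I·f_I = 0.36 × 0.00537465 = 0.00193488
  w_II·f_II = 0.09 × 0.0118988 = 0.00107089
  w_III·f_III = 0.55 × 0.0977026 = 0.0537364
Evidence: 0.00193488 + 0.00107089 + 0.0537364 = 0.0567422
P(State I | the observation) ≈ 0.034

0.034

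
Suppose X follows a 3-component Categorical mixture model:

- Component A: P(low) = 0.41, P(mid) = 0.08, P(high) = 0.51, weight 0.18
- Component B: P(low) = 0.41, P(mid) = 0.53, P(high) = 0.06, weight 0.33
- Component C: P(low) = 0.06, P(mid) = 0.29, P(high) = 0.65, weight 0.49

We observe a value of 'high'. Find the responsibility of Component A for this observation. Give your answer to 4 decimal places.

P(component k | x) = π_k·f_k(x) / marginal(x), where marginal(x) = Σ_j π_j·f_j(x).
Categorical probabilities:
  L_A = P(high | comp) = 0.51
  L_B = P(high | comp) = 0.06
  L_C = P(high | comp) = 0.65
Unnormalised posteriors:
  π_A·L_A = 0.18 × 0.51 = 0.0918
  π_B·L_B = 0.33 × 0.06 = 0.0198
  π_C·L_C = 0.49 × 0.65 = 0.3185
Marginal: 0.0918 + 0.0198 + 0.3185 = 0.4301
Responsibility of Component A: 0.0918 / 0.4301 ≈ 0.2134

0.2134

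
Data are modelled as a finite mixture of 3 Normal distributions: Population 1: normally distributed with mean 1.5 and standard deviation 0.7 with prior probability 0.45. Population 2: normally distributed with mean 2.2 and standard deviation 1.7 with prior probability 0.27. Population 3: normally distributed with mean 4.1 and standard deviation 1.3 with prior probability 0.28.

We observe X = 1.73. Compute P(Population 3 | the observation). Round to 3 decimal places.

Apply Bayes' rule: the posterior for each component is proportional to its prior times its likelihood at x.
Component likelihoods at x = 1.73:
  f_1 = (1/(0.7·√(2π)))·exp(−(1.73−1.5)²/(2·0.7²)) = 0.569918·exp(-0.05398) = 0.539969
  f_2 = (1/(1.7·√(2π)))·exp(−(1.73−2.2)²/(2·1.7²)) = 0.234672·exp(-0.03822) = 0.225872
  f_3 = (1/(1.3·√(2π)))·exp(−(1.73−4.1)²/(2·1.3²)) = 0.306879·exp(-1.66180) = 0.0582444
Prior × likelihood for each component:
  P(Z=1)·f_1 = 0.45 × 0.539969 = 0.242986
  P(Z=2)·f_2 = 0.27 × 0.225872 = 0.0609856
  P(Z=3)·f_3 = 0.28 × 0.0582444 = 0.0163084
Sum: 0.242986 + 0.0609856 + 0.0163084 = 0.32028
P(Population 3 | 1.73) ≈ 0.051

0.051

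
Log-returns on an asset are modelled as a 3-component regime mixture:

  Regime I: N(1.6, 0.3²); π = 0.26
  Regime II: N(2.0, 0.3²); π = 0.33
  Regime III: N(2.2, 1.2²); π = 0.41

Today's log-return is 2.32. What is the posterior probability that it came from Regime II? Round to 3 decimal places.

0.616

Posterior ∝ prior × likelihood, so P(k | x) ∝ π_k f_k(x); normalise over all components.
Evaluate each component's likelihood at the observed value:
  f_I = (1/(0.3·√(2π)))·exp(−(2.32−1.6)²/(2·0.3²)) = 1.329808·exp(-2.88000) = 0.0746484
  f_II = (1/(0.3·√(2π)))·exp(−(2.32−2.0)²/(2·0.3²)) = 1.329808·exp(-0.56889) = 0.752876
  f_III = (1/(1.2·√(2π)))·exp(−(2.32−2.2)²/(2·1.2²)) = 0.332452·exp(-0.00500) = 0.330794
Multiply by the mixture weights:
  π_I·f_I = 0.26 × 0.0746484 = 0.0194086
  π_II·f_II = 0.33 × 0.752876 = 0.248449
  π_III·f_III = 0.41 × 0.330794 = 0.135625
Marginal: 0.0194086 + 0.248449 + 0.135625 = 0.403483
P(Regime II | x) = 0.248449 / 0.403483 ≈ 0.616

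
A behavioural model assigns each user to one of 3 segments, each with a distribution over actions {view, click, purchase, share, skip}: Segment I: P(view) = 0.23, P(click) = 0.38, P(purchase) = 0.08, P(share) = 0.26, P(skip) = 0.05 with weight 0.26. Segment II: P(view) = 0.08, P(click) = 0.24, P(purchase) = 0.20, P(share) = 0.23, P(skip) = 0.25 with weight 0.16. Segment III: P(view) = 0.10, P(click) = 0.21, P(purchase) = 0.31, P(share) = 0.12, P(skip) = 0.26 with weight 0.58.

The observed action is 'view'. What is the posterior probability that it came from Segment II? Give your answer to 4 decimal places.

0.0980

P(component k | x) = w_k·f_k(x) / marginal(x), where marginal(x) = Σ_j w_j·f_j(x).
Categorical probabilities:
  f_I = 0.23
  f_II = 0.08
  f_III = 0.1
Weight by the priors:
  w_I·f_I = 0.26 × 0.23 = 0.0598
  w_II·f_II = 0.16 × 0.08 = 0.0128
  w_III·f_III = 0.58 × 0.1 = 0.058
Marginal: 0.0598 + 0.0128 + 0.058 = 0.1306
P(Segment II | x) = 0.0128 / 0.1306 ≈ 0.0980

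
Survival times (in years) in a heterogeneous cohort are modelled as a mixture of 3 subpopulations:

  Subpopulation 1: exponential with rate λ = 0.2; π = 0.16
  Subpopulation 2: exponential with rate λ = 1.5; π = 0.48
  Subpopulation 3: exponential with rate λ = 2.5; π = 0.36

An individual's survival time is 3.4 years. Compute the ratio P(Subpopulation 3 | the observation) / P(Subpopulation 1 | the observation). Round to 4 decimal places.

0.0113

Since P(k|x) ∝ P(Z=k) f_k(x), the posterior odds are P(Z=i) f_i(x) / (P(Z=j) f_j(x)).
Component likelihoods at x = 3.4 years:
  p_1 = 0.2·e^(−0.2·3.4) = 0.2·e^(−0.6800) = 0.101323
  p_2 = 1.5·e^(−1.5·3.4) = 1.5·e^(−5.1000) = 0.00914512
  p_3 = 2.5·e^(−2.5·3.4) = 2.5·e^(−8.5000) = 0.000508671
Posterior odds = (P(Z=3)·p_3) / (P(Z=1)·p_1) = (0.36·0.000508671) / (0.16·0.101323) = 0.000183122 / 0.0162117 ≈ 0.0113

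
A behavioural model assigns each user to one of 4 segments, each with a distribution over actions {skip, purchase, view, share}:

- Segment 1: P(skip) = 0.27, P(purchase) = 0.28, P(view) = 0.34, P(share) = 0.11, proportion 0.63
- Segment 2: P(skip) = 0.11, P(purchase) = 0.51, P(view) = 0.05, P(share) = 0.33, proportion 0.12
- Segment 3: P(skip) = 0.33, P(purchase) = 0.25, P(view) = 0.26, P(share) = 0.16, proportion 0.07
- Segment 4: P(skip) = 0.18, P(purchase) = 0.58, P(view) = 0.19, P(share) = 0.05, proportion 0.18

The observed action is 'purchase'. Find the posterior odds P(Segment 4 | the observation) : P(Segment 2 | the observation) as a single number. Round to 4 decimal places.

The posterior odds equal the prior odds times the likelihood ratio: (π_i/π_j)·(f_i(x)/f_j(x)).
Evaluate each component's likelihood at the observed value:
  p_1 = P(purchase | comp) = 0.28
  p_2 = P(purchase | comp) = 0.51
  p_3 = P(purchase | comp) = 0.25
  p_4 = P(purchase | comp) = 0.58
0.1044 / 0.0612 ≈ 1.7059

1.7059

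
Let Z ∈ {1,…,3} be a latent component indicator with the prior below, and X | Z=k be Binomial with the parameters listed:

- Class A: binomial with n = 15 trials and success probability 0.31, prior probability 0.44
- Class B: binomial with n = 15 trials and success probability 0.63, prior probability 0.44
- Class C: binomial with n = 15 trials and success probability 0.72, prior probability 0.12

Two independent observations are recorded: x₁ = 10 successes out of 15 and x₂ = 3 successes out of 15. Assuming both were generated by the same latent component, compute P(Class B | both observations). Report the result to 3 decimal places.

0.201

The responsibility of component k is w_k f_k(x) divided by Σ_j w_j f_j(x).
Since both observations come from the same component, the likelihood for component k is f_k(x₁)·f_k(x₂).
  f_A = [0.00384962] × [0.157865] = 0.00060772
  f_B = [0.205102] × [0.000748952] = 0.000153611
  f_C = [0.193495] × [3.94371e-05] = 7.6309e-06
Unnormalised posteriors:
  w_A·f_A = 0.44 × 0.00060772 = 0.000267397
  w_B·f_B = 0.44 × 0.000153611 = 6.7589e-05
  w_C·f_C = 0.12 × 7.6309e-06 = 9.15708e-07
Denominator: 0.000267397 + 6.7589e-05 + 9.15708e-07 = 0.000335901
Responsibility of Class B: 6.7589e-05 / 0.000335901 ≈ 0.201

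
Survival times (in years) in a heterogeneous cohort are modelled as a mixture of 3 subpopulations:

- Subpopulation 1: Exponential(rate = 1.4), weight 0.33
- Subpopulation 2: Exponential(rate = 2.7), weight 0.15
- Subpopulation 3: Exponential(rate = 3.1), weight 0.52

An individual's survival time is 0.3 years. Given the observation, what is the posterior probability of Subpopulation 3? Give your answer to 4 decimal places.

The responsibility of component k is P(Z=k) f_k(x) divided by Σ_j P(Z=j) f_j(x).
Evaluate each component's likelihood at the observed value:
  L_1 = 1.4·e^(−1.4·0.3) = 1.4·e^(−0.4200) = 0.919866
  L_2 = 2.7·e^(−2.7·0.3) = 2.7·e^(−0.8100) = 1.20112
  L_3 = 3.1·e^(−3.1·0.3) = 3.1·e^(−0.9300) = 1.22312
Prior × likelihood for each component:
  P(Z=1)·L_1 = 0.33 × 0.919866 = 0.303556
  P(Z=2)·L_2 = 0.15 × 1.20112 = 0.180168
  P(Z=3)·L_3 = 0.52 × 1.22312 = 0.636021
Evidence: 0.303556 + 0.180168 + 0.636021 = 1.11974
P(Subpopulation 3 | x) ≈ 0.5680

0.5680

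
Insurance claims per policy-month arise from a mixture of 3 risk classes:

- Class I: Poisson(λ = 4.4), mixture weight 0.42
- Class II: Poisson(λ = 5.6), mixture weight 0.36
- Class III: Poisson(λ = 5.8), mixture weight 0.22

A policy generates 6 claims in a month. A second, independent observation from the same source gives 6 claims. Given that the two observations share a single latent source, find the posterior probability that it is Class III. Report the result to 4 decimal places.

Posterior ∝ prior × likelihood, so P(k | x) ∝ π_k f_k(x); normalise over all components.
Since both observations come from the same component, the likelihood for component k is f_k(x₁)·f_k(x₂).
  f_I = [0.123734] × [0.123734] = 0.01531
  f_II = [0.158397] × [0.158397] = 0.0250896
  f_III = [0.160076] × [0.160076] = 0.0256245
Multiply by the mixture weights:
  π_I·f_I = 0.42 × 0.01531 = 0.00643021
  π_II·f_II = 0.36 × 0.0250896 = 0.00903224
  π_III·f_III = 0.22 × 0.0256245 = 0.00563738
Sum: 0.00643021 + 0.00903224 + 0.00563738 = 0.0210998
Responsibility of Class III: 0.00563738 / 0.0210998 ≈ 0.2672

0.2672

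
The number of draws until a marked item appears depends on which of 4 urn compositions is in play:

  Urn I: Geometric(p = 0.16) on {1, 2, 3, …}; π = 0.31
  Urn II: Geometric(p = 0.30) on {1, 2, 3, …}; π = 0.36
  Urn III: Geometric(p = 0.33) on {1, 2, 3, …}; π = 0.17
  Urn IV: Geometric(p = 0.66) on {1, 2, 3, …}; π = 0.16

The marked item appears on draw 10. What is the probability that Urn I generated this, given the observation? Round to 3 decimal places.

Posterior ∝ prior × likelihood, so P(k | x) ∝ P(Z=k) f_k(x); normalise over all components.
Evaluate each component's likelihood at the observed value:
  L_I = 0.0333145
  L_II = 0.0121061
  L_III = 0.00897816
  L_IV = 4.00732e-05
Weight by the priors:
  P(Z=I)·L_I = 0.31 × 0.0333145 = 0.0103275
  P(Z=II)·L_II = 0.36 × 0.0121061 = 0.00435819
  P(Z=III)·L_III = 0.17 × 0.00897816 = 0.00152629
  P(Z=IV)·L_IV = 0.16 × 4.00732e-05 = 6.41171e-06
Normaliser: 0.0103275 + 0.00435819 + 0.00152629 + 6.41171e-06 = 0.0162184
P(Urn I | the observation) = 0.0103275 / 0.0162184 ≈ 0.637

0.637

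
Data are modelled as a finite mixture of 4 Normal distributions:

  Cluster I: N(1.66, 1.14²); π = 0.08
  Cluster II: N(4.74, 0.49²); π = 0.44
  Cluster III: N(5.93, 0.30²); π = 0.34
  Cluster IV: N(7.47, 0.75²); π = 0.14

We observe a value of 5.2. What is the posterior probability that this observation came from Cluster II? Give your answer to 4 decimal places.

0.9043

P(component k | x) = π_k·f_k(x) / marginal(x), where marginal(x) = Σ_j π_j·f_j(x).
Component likelihoods at x = 5.2:
  p_I = 0.00281922
  p_II = 0.524013
  p_III = 0.0688709
  p_IV = 0.00545288
Multiply by the mixture weights:
  π_I·p_I = 0.08 × 0.00281922 = 0.000225537
  π_II·p_II = 0.44 × 0.524013 = 0.230566
  π_III·p_III = 0.34 × 0.0688709 = 0.0234161
  π_IV·p_IV = 0.14 × 0.00545288 = 0.000763403
Denominator: 0.000225537 + 0.230566 + 0.0234161 + 0.000763403 = 0.254971
P(Cluster II | data) ≈ 0.9043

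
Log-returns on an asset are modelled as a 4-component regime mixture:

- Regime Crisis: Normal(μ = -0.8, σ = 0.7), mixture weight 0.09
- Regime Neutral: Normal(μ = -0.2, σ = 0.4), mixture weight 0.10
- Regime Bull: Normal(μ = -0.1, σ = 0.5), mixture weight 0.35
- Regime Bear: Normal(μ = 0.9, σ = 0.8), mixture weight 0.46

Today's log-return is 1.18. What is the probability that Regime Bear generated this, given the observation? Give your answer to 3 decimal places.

0.948

By Bayes' theorem, P(k | x) = π_k f_k(x) / Σ_j π_j f_j(x).
Normal densities:
  p_Crisis = (1/(0.7·√(2π)))·exp(−(1.18−-0.8)²/(2·0.7²)) = 0.569918·exp(-4.00041) = 0.0104341
  p_Neutral = (1/(0.4·√(2π)))·exp(−(1.18−-0.2)²/(2·0.4²)) = 0.997356·exp(-5.95125) = 0.0025957
  p_Bull = (1/(0.5·√(2π)))·exp(−(1.18−-0.1)²/(2·0.5²)) = 0.797885·exp(-3.27680) = 0.0301192
  p_Bear = (1/(0.8·√(2π)))·exp(−(1.18−0.9)²/(2·0.8²)) = 0.498678·exp(-0.06125) = 0.46905
Prior × likelihood for each component:
  π_Crisis·p_Crisis = 0.09 × 0.0104341 = 0.000939073
  π_Neutral·p_Neutral = 0.10 × 0.0025957 = 0.00025957
  π_Bull·p_Bull = 0.35 × 0.0301192 = 0.0105417
  π_Bear·p_Bear = 0.46 × 0.46905 = 0.215763
Marginal: 0.000939073 + 0.00025957 + 0.0105417 + 0.215763 = 0.227504
So the posterior for Regime Bear is 0.215763 / 0.227504 ≈ 0.948.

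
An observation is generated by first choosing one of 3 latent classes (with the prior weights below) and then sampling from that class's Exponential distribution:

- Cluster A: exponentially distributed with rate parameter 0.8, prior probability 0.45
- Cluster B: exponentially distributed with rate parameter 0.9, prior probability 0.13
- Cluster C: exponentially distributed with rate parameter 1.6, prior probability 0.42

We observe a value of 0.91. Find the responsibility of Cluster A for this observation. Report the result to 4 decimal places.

Posterior ∝ prior × likelihood, so P(k | x) ∝ P(Z=k) f_k(x); normalise over all components.
Component likelihoods at x = 0.91:
  L_A = 0.8·e^(−0.8·0.91) = 0.8·e^(−0.7280) = 0.386299
  L_B = 0.9·e^(−0.9·0.91) = 0.9·e^(−0.8190) = 0.396785
  L_C = 1.6·e^(−1.6·0.91) = 1.6·e^(−1.4560) = 0.373067
Weight by the priors:
  P(Z=A)·L_A = 0.45 × 0.386299 = 0.173835
  P(Z=B)·L_B = 0.13 × 0.396785 = 0.0515821
  P(Z=C)·L_C = 0.42 × 0.373067 = 0.156688
Marginal: 0.173835 + 0.0515821 + 0.156688 = 0.382105
P(Cluster A | the observation) ≈ 0.4549

0.4549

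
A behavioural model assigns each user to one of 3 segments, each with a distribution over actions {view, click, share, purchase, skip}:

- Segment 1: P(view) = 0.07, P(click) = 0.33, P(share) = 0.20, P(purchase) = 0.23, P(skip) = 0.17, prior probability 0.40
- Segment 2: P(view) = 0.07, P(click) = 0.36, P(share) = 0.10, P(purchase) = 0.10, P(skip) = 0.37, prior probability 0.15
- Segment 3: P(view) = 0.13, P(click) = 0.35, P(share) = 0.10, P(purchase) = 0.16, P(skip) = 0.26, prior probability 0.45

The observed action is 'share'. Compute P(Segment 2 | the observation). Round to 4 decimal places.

Apply Bayes' rule: the posterior for each component is proportional to its prior times its likelihood at x.
Categorical probabilities:
  f_1 = P(share | comp) = 0.20
  f_2 = P(share | comp) = 0.10
  f_3 = P(share | comp) = 0.10
Unnormalised posteriors:
  w_1·f_1 = 0.40 × 0.2 = 0.08
  w_2·f_2 = 0.15 × 0.1 = 0.015
  w_3·f_3 = 0.45 × 0.1 = 0.045
Marginal: 0.08 + 0.015 + 0.045 = 0.14
Responsibility of Segment 2: 0.015 / 0.14 ≈ 0.1071

0.1071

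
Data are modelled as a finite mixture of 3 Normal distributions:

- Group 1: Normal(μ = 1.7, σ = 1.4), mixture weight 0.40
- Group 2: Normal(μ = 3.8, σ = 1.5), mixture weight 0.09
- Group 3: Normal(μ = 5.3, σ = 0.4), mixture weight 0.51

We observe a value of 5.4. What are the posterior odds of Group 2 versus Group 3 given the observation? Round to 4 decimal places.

0.0275

Only the two components matter; the odds are (π_i f_i(x)) / (π_j f_j(x)).
Evaluate each component's likelihood at the observed value:
  L_1 = (1/(1.4·√(2π)))·exp(−(5.4−1.7)²/(2·1.4²)) = 0.284959·exp(-3.49235) = 0.00867112
  L_2 = (1/(1.5·√(2π)))·exp(−(5.4−3.8)²/(2·1.5²)) = 0.265962·exp(-0.56889) = 0.150575
  L_3 = (1/(0.4·√(2π)))·exp(−(5.4−5.3)²/(2·0.4²)) = 0.997356·exp(-0.03125) = 0.96667
Posterior odds = (π_2·L_2) / (π_3·L_3) = (0.09·0.150575) / (0.51·0.96667) = 0.0135518 / 0.493002 ≈ 0.0275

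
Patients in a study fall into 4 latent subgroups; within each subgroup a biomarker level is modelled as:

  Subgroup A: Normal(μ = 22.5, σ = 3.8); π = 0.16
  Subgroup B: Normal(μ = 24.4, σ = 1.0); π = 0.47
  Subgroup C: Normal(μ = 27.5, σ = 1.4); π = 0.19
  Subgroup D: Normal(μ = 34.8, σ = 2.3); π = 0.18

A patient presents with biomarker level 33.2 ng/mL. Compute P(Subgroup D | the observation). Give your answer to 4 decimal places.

The responsibility of component k is π_k f_k(x) divided by Σ_j π_j f_j(x).
Normal densities:
  L_A = (1/(3.8·√(2π)))·exp(−(33.2−22.5)²/(2·3.8²)) = 0.104985·exp(-3.96434) = 0.00199268
  L_B = (1/(1.0·√(2π)))·exp(−(33.2−24.4)²/(2·1.0²)) = 0.398942·exp(-38.72000) = 6.09576e-18
  L_C = (1/(1.4·√(2π)))·exp(−(33.2−27.5)²/(2·1.4²)) = 0.284959·exp(-8.28827) = 7.1653e-05
  L_D = (1/(2.3·√(2π)))·exp(−(33.2−34.8)²/(2·2.3²)) = 0.173453·exp(-0.24197) = 0.136175
Weight by the priors:
  π_A·L_A = 0.16 × 0.00199268 = 0.000318829
  π_B·L_B = 0.47 × 6.09576e-18 = 2.86501e-18
  π_C·L_C = 0.19 × 7.1653e-05 = 1.36141e-05
  π_D·L_D = 0.18 × 0.136175 = 0.0245115
Sum: 0.000318829 + 2.86501e-18 + 1.36141e-05 + 0.0245115 = 0.024844
Responsibility of Subgroup D: 0.0245115 / 0.024844 ≈ 0.9866

0.9866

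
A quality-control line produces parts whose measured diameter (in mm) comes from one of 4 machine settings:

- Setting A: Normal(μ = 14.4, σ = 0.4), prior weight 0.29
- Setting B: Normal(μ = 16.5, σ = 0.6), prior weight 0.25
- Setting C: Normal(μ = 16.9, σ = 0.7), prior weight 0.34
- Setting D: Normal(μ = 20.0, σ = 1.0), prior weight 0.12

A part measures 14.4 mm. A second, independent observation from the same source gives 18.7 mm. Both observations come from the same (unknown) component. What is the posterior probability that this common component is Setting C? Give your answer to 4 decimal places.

0.9592

The responsibility of component k is w_k f_k(x) divided by Σ_j w_j f_j(x).
Since both observations come from the same component, the likelihood for component k is f_k(x₁)·f_k(x₂).
  L_A = [0.997356] × [8.03104e-26] = 8.00981e-26
  L_B = [0.00145447] × [0.000800451] = 1.16423e-06
  L_C = [0.000968449] × [0.0208921] = 2.02329e-05
  L_D = [6.18262e-08] × [0.171369] = 1.05951e-08
Weight by the priors:
  w_A·L_A = 0.29 × 8.00981e-26 = 2.32284e-26
  w_B·L_B = 0.25 × 1.16423e-06 = 2.91058e-07
  w_C·L_C = 0.34 × 2.02329e-05 = 6.87919e-06
  w_D·L_D = 0.12 × 1.05951e-08 = 1.27141e-09
Sum: 2.32284e-26 + 2.91058e-07 + 6.87919e-06 + 1.27141e-09 = 7.17152e-06
So the posterior for Setting C is 6.87919e-06 / 7.17152e-06 ≈ 0.9592.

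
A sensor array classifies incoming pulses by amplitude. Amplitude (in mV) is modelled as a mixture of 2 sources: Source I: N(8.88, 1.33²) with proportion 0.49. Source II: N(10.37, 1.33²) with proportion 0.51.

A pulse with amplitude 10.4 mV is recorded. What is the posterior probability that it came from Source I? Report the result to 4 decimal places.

0.3334

Apply Bayes' rule: the posterior for each component is proportional to its prior times its likelihood at x.
Evaluate each component's likelihood at the observed value:
  L_I = (1/(1.33·√(2π)))·exp(−(10.4−8.88)²/(2·1.33²)) = 0.299957·exp(-0.65306) = 0.156112
  L_II = (1/(1.33·√(2π)))·exp(−(10.4−10.37)²/(2·1.33²)) = 0.299957·exp(-0.00025) = 0.29988
Unnormalised posteriors:
  w_I·L_I = 0.49 × 0.156112 = 0.0764951
  w_II·L_II = 0.51 × 0.29988 = 0.152939
Marginal: 0.0764951 + 0.152939 = 0.229434
P(Source I | x) = 0.0764951 / 0.229434 ≈ 0.3334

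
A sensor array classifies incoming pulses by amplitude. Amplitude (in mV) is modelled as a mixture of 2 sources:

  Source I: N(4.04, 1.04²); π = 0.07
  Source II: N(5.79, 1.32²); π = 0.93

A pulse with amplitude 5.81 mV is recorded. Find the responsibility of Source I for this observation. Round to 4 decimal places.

P(component k | x) = π_k·f_k(x) / marginal(x), where marginal(x) = Σ_j π_j·f_j(x).
Normal densities:
  p_I = (1/(1.04·√(2π)))·exp(−(5.81−4.04)²/(2·1.04²)) = 0.383598·exp(-1.44827) = 0.0901365
  p_II = (1/(1.32·√(2π)))·exp(−(5.81−5.79)²/(2·1.32²)) = 0.302229·exp(-0.00011) = 0.302194
Multiply by the mixture weights:
  π_I·p_I = 0.07 × 0.0901365 = 0.00630955
  π_II·p_II = 0.93 × 0.302194 = 0.281041
Evidence: 0.00630955 + 0.281041 = 0.28735
P(Source I | data) = 0.00630955 / 0.28735 ≈ 0.0220

0.0220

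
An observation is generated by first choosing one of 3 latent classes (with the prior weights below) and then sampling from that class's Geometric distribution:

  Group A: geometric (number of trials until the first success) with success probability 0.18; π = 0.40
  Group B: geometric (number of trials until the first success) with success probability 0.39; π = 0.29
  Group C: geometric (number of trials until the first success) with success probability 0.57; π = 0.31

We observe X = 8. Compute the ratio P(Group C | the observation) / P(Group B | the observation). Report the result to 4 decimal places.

0.1351

Only the two components matter; the odds are (w_i f_i(x)) / (w_j f_j(x)).
Evaluate each component's likelihood at the observed value:
  p_A = 0.18·(1−0.18)^7 = 0.18·0.249285 = 0.0448714
  p_B = 0.39·(1−0.39)^7 = 0.39·0.0314274 = 0.0122567
  p_C = 0.57·(1−0.57)^7 = 0.57·0.00271819 = 0.00154937
Posterior odds = (w_C·p_C) / (w_B·p_B) = (0.31·0.00154937) / (0.29·0.0122567) = 0.000480303 / 0.00355444 ≈ 0.1351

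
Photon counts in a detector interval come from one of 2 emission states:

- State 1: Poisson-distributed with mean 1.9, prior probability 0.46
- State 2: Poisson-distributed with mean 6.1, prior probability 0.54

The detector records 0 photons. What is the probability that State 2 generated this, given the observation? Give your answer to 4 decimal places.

By Bayes' theorem, P(k | x) = π_k f_k(x) / Σ_j π_j f_j(x).
Evaluate each component's likelihood at the observed value:
  f_1 = e^(−1.9)·1.9^0/0! = 0.149569
  f_2 = e^(−6.1)·6.1^0/0! = 0.00224287
Unnormalised posteriors:
  π_1·f_1 = 0.46 × 0.149569 = 0.0688016
  π_2·f_2 = 0.54 × 0.00224287 = 0.00121115
Denominator: 0.0688016 + 0.00121115 = 0.0700127
P(State 2 | 0 photons) = 0.00121115 / 0.0700127 ≈ 0.0173

0.0173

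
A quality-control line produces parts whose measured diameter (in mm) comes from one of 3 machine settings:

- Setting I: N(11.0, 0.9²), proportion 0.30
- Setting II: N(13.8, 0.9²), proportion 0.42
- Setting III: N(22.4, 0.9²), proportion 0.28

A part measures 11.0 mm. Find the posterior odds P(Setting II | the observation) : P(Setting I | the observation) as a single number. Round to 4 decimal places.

The posterior odds equal the prior odds times the likelihood ratio: (w_i/w_j)·(f_i(x)/f_j(x)).
Component likelihoods at x = 11.0 mm:
  f_I = (1/(0.9·√(2π)))·exp(−(11.0−11.0)²/(2·0.9²)) = 0.443269·exp(-0.00000) = 0.443269
  f_II = (1/(0.9·√(2π)))·exp(−(11.0−13.8)²/(2·0.9²)) = 0.443269·exp(-4.83951) = 0.00350668
  f_III = (1/(0.9·√(2π)))·exp(−(11.0−22.4)²/(2·0.9²)) = 0.443269·exp(-80.22222) = 6.40618e-36
Odds = (0.42/0.30) × (0.00350668/0.443269) = 1.4 × 0.00791096 ≈ 0.0111

0.0111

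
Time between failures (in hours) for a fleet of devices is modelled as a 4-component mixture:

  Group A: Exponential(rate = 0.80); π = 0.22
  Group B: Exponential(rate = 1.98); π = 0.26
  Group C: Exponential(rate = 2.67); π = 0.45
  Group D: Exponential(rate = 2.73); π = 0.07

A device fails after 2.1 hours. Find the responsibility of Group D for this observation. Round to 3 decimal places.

0.013

Posterior ∝ prior × likelihood, so P(k | x) ∝ π_k f_k(x); normalise over all components.
Evaluate each component's likelihood at the observed value:
  f_A = 0.80·e^(−0.80·2.1) = 0.80·e^(−1.6800) = 0.149099
  f_B = 1.98·e^(−1.98·2.1) = 1.98·e^(−4.1580) = 0.0309648
  f_C = 2.67·e^(−2.67·2.1) = 2.67·e^(−5.6070) = 0.00980442
  f_D = 2.73·e^(−2.73·2.1) = 2.73·e^(−5.7330) = 0.00883797
Multiply by the mixture weights:
  π_A·f_A = 0.22 × 0.149099 = 0.0328018
  π_B·f_B = 0.26 × 0.0309648 = 0.00805086
  π_C·f_C = 0.45 × 0.00980442 = 0.00441199
  π_D·f_D = 0.07 × 0.00883797 = 0.000618658
Normaliser: 0.0328018 + 0.00805086 + 0.00441199 + 0.000618658 = 0.0458833
So the posterior for Group D is 0.000618658 / 0.0458833 ≈ 0.013.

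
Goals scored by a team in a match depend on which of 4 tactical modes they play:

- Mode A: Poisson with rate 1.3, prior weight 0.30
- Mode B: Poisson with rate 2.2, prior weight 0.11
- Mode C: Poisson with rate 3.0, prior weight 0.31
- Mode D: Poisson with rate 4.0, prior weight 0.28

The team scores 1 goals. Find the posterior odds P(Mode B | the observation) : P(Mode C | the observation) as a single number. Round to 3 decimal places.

0.579

Only the two components matter; the odds are (w_i f_i(x)) / (w_j f_j(x)).
Poisson probabilities:
  f_A = 0.354291
  f_B = 0.243767
  f_C = 0.149361
  f_D = 0.0732626
0.0268144 / 0.046302 ≈ 0.579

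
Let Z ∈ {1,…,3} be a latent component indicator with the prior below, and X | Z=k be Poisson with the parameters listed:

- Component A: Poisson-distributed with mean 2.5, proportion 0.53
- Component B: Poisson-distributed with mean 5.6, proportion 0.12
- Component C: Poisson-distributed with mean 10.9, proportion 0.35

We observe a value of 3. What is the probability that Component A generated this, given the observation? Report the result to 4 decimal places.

Apply Bayes' rule: the posterior for each component is proportional to its prior times its likelihood at x.
Component likelihoods at x = 3:
  p_A = 0.213763
  p_B = 0.108234
  p_C = 0.00398399
Weight by the priors:
  P(Z=A)·p_A = 0.53 × 0.213763 = 0.113294
  P(Z=B)·p_B = 0.12 × 0.108234 = 0.0129881
  P(Z=C)·p_C = 0.35 × 0.00398399 = 0.0013944
Marginal: 0.113294 + 0.0129881 + 0.0013944 = 0.127677
P(Component A | the observation) ≈ 0.8874

0.8874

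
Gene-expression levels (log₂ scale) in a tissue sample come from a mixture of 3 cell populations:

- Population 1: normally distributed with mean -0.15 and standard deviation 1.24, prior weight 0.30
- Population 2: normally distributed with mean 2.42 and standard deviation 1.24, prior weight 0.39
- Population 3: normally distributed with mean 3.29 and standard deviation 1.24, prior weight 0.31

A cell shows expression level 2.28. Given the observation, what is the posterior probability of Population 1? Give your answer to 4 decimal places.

P(component k | x) = w_k·f_k(x) / marginal(x), where marginal(x) = Σ_j w_j·f_j(x).
Evaluate each component's likelihood at the observed value:
  p_1 = 0.0471596
  p_2 = 0.319684
  p_3 = 0.230901
Unnormalised posteriors:
  w_1·p_1 = 0.30 × 0.0471596 = 0.0141479
  w_2·p_2 = 0.39 × 0.319684 = 0.124677
  w_3·p_3 = 0.31 × 0.230901 = 0.0715792
Normaliser: 0.0141479 + 0.124677 + 0.0715792 = 0.210404
So the posterior for Population 1 is 0.0141479 / 0.210404 ≈ 0.0672.

0.0672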